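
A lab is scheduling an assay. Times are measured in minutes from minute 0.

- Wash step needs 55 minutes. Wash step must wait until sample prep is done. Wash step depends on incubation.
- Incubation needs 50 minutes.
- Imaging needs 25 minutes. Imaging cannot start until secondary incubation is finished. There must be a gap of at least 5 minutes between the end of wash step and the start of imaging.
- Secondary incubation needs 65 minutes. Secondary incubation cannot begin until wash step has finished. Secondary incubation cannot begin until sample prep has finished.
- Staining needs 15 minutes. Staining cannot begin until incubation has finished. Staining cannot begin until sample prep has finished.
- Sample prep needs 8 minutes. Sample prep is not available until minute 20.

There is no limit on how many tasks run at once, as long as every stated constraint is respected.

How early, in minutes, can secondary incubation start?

Incubation can start immediately at minute 0; it finishes at minute 50.
Sample prep waits on its own release at minute 20, so it starts at minute 20 and finishes at 20 + 8 = minute 28.
Wash step cannot start until sample prep (finishes minute 28); incubation (finishes minute 50). The controlling bound is minute 50, so wash step finishes at 50 + 55 = minute 105.
Secondary incubation waits on wash step (finishes minute 105); sample prep (finishes minute 28). The latest of these is minute 105, which is the earliest secondary incubation can start.

105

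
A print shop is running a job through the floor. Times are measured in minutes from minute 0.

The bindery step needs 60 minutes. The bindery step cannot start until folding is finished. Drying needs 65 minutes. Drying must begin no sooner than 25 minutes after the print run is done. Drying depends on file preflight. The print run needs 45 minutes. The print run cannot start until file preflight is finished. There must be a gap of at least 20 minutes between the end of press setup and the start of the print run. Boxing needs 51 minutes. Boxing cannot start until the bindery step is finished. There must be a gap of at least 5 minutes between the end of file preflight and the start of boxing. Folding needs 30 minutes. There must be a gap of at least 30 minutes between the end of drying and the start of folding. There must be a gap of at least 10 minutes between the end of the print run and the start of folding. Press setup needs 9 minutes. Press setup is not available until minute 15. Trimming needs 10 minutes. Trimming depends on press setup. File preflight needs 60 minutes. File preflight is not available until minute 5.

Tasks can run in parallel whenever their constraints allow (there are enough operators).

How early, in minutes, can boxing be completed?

371

After its own release at minute 15, press setup can start at minute 15 and finishes at minute 24.
File preflight cannot begin until its own release at minute 5. It runs from minute 5 to 5 + 60 = minute 65.
The print run needs all of file preflight (finishes minute 65); press setup (finishes minute 24, plus 20-minute gap → minute 44). That puts its earliest start at minute 65; it finishes at 65 + 45 = minute 110.
Drying needs all of the print run (finishes minute 110, plus 25-minute gap → minute 135); file preflight (finishes minute 65). That puts its earliest start at minute 135; it finishes at 135 + 65 = minute 200.
Folding needs all of drying (finishes minute 200, plus 30-minute gap → minute 230); the print run (finishes minute 110, plus 10-minute gap → minute 120). That puts its earliest start at minute 230; it finishes at 230 + 30 = minute 260.
The bindery step waits on folding (finishes minute 260), so it starts at minute 260 and finishes at 260 + 60 = minute 320.
Boxing cannot start until the bindery step (finishes minute 320); file preflight (finishes minute 65, plus 5-minute gap → minute 70). The controlling bound is minute 320, so boxing finishes at 320 + 51 = minute 371.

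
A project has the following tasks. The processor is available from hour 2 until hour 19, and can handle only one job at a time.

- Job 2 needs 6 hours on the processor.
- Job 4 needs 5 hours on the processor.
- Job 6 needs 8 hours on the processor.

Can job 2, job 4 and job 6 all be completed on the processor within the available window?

The processor window is 19 − 2 = 17 hours.
Running back to back, the jobs need 6 + 5 + 8 = 19 hours on the processor.
Since 19 > 17, they cannot all fit.

No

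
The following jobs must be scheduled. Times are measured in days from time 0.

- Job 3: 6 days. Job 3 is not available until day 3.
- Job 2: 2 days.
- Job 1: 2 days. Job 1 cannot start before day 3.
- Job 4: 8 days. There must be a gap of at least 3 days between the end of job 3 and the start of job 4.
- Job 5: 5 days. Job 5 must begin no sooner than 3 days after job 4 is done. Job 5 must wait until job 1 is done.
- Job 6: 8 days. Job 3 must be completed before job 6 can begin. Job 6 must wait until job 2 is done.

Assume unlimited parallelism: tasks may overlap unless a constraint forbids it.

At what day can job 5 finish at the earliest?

28

After its own release at day 3, job 3 can start at day 3 and finishes at day 9.
After job 3 (finishes day 9, plus 3-day gap → day 12), job 4 can start at day 12 and finishes at day 20.
Job 1 cannot begin until its own release at day 3. It runs from day 3 to 3 + 2 = day 5.
For job 5: job 4 (finishes day 20, plus 3-day gap → day 23); job 1 (finishes day 5). Taking the maximum gives a start of day 23, and it finishes at 23 + 5 = day 28.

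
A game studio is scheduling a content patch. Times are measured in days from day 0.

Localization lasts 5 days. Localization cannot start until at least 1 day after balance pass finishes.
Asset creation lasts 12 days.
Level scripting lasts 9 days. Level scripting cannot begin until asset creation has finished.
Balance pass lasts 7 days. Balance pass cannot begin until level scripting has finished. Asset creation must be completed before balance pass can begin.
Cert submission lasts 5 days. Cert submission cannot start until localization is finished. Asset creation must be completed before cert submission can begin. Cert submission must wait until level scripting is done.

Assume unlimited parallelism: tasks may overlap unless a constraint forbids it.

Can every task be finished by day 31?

Asset creation can start immediately at day 0; it finishes at day 12.
After asset creation (finishes day 12), level scripting can start at day 12 and finishes at day 21.
Balance pass needs all of level scripting (finishes day 21); asset creation (finishes day 12). That puts its earliest start at day 21; it finishes at 21 + 7 = day 28.
Localization waits on balance pass (finishes day 28, plus 1-day gap → day 29), so it starts at day 29 and finishes at 29 + 5 = day 34.
Cert submission needs all of localization (finishes day 34); asset creation (finishes day 12); level scripting (finishes day 21). That puts its earliest start at day 34; it finishes at 34 + 5 = day 39.
The earliest everything can be done is day 39, which is after the deadline of 31, so it is not possible.

No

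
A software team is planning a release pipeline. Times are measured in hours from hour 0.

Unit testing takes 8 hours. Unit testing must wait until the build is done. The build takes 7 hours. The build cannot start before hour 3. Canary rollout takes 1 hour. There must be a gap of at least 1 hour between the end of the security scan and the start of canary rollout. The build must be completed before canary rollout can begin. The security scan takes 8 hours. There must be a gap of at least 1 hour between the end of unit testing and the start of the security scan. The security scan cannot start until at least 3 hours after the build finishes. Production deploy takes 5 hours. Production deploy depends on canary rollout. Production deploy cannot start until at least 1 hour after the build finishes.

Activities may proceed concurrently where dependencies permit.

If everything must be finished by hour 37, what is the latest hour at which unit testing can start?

13

To finish by hour 37, production deploy (duration 5) must start no later than hour 32.
Canary rollout has to be done before production deploy (must start by hour 32). That means finishing by hour 32, i.e. starting by 32 − 1 = hour 31.
The security scan feeds into canary rollout (must start by hour 31, minus 1-hour gap → hour 30); so the security scan must finish by hour 30 and therefore start by hour 22.
Unit testing feeds into the security scan (must start by hour 22, minus 1-hour gap → hour 21); so unit testing must finish by hour 21 and therefore start by hour 13.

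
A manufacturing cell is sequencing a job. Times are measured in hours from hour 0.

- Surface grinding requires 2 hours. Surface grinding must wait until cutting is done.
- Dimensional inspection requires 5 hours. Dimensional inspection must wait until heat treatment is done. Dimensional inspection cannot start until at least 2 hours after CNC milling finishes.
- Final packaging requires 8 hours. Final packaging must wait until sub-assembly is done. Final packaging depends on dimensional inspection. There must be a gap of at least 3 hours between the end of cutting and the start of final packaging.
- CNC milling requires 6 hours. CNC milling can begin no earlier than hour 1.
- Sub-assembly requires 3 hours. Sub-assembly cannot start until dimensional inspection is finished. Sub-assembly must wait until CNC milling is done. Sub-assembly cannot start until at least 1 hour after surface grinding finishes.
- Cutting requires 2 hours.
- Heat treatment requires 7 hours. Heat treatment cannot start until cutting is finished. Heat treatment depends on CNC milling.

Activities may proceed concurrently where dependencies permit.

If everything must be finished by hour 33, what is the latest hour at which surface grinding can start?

19

To finish by hour 33, final packaging (duration 8) must start no later than hour 25.
Sub-assembly has to be done before final packaging (must start by hour 25). That means finishing by hour 25, i.e. starting by 25 − 3 = hour 22.
Surface grinding must finish before sub-assembly (must start by hour 22, minus 1-hour gap → hour 21). With a 2-hour duration, surface grinding must start by 21 − 2 = hour 19.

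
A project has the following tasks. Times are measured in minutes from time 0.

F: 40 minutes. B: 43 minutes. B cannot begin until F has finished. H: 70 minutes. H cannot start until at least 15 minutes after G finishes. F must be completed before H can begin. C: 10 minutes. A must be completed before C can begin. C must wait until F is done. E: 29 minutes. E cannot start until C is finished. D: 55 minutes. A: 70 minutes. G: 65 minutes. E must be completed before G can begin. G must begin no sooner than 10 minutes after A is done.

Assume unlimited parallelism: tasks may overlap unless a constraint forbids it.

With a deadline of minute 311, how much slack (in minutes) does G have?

F has no prerequisites, so it starts at minute 0 and finishes at minute 40.
Nothing blocks A, so it runs from minute 0 to minute 70.
For C: A (finishes minute 70); F (finishes minute 40). Taking the maximum gives a start of minute 70, and it finishes at 70 + 10 = minute 80.
E waits on C (finishes minute 80), so it starts at minute 80 and finishes at 80 + 29 = minute 109.
G needs all of E (finishes minute 109); A (finishes minute 70, plus 10-minute gap → minute 80). That puts its earliest start at minute 109; it finishes at 109 + 65 = minute 174.

Working backward from the deadline:
H has no dependents, so it just needs to finish by minute 311. Starting by 311 − 70 = minute 241 achieves that.
G feeds into H (must start by minute 241, minus 15-minute gap → minute 226); so G must finish by minute 226 and therefore start by minute 161.
So G can start as early as minute 109 and as late as minute 161, giving 161 − 109 = 52 minutes of slack.

52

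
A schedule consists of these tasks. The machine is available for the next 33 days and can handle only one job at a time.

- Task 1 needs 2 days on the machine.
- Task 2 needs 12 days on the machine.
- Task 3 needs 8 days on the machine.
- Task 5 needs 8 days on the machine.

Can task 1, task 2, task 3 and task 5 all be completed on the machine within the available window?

Yes

Running back to back, the jobs need 2 + 12 + 8 + 8 = 30 days on the machine.
Since 30 ≤ 33, they fit within the window.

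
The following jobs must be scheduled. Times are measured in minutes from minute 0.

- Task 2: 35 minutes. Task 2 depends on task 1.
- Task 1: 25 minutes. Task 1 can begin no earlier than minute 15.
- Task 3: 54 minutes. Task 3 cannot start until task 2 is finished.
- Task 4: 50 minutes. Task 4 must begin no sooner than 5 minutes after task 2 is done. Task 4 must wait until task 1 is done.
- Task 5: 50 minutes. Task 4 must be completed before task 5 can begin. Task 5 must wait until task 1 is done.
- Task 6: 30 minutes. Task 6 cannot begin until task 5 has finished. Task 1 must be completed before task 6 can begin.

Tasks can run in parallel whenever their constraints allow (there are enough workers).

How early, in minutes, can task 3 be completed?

Task 1 waits on its own release at minute 15, so it starts at minute 15 and finishes at 15 + 25 = minute 40.
After task 1 (finishes minute 40), task 2 can start at minute 40 and finishes at minute 75.
Task 3 cannot begin until task 2 (finishes minute 75). It runs from minute 75 to 75 + 54 = minute 129.

129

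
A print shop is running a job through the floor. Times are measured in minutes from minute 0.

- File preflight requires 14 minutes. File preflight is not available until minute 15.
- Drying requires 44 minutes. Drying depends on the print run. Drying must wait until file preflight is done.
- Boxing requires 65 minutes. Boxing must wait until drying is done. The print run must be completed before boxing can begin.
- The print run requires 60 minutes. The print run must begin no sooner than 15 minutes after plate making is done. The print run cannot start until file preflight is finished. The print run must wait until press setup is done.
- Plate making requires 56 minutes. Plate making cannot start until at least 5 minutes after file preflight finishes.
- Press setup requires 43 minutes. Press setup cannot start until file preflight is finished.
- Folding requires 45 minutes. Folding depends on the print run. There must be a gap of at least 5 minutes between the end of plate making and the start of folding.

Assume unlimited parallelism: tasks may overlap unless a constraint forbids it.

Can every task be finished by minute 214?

File preflight cannot begin until its own release at minute 15. It runs from minute 15 to 15 + 14 = minute 29.
Press setup cannot begin until file preflight (finishes minute 29). It runs from minute 29 to 29 + 43 = minute 72.
Plate making waits on file preflight (finishes minute 29, plus 5-minute gap → minute 34), so it starts at minute 34 and finishes at 34 + 56 = minute 90.
For the print run: plate making (finishes minute 90, plus 15-minute gap → minute 105); file preflight (finishes minute 29); press setup (finishes minute 72). Taking the maximum gives a start of minute 105, and it finishes at 105 + 60 = minute 165.
Folding cannot start until the print run (finishes minute 165); plate making (finishes minute 90, plus 5-minute gap → minute 95). The controlling bound is minute 165, so folding finishes at 165 + 45 = minute 210.
Drying needs all of the print run (finishes minute 165); file preflight (finishes minute 29). That puts its earliest start at minute 165; it finishes at 165 + 44 = minute 209.
Boxing has to wait for drying (finishes minute 209); the print run (finishes minute 165). The latest of these is minute 209, so boxing runs minute 209 to 209 + 65 = minute 274.
The earliest everything can be done is minute 274, which is after the deadline of 214, so it is not possible.

No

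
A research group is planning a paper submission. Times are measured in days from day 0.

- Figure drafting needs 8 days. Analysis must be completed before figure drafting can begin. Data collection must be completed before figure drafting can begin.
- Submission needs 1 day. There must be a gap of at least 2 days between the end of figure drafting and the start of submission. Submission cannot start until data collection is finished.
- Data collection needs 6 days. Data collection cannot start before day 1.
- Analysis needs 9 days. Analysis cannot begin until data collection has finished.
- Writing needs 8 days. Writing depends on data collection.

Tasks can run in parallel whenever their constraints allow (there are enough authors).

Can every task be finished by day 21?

After its own release at day 1, data collection can start at day 1 and finishes at day 7.
After data collection (finishes day 7), writing can start at day 7 and finishes at day 15.
Analysis cannot begin until data collection (finishes day 7). It runs from day 7 to 7 + 9 = day 16.
Figure drafting needs all of analysis (finishes day 16); data collection (finishes day 7). That puts its earliest start at day 16; it finishes at 16 + 8 = day 24.
Submission needs all of figure drafting (finishes day 24, plus 2-day gap → day 26); data collection (finishes day 7). That puts its earliest start at day 26; it finishes at 26 + 1 = day 27.
The earliest everything can be done is day 27, which is after the deadline of 21, so it is not possible.

No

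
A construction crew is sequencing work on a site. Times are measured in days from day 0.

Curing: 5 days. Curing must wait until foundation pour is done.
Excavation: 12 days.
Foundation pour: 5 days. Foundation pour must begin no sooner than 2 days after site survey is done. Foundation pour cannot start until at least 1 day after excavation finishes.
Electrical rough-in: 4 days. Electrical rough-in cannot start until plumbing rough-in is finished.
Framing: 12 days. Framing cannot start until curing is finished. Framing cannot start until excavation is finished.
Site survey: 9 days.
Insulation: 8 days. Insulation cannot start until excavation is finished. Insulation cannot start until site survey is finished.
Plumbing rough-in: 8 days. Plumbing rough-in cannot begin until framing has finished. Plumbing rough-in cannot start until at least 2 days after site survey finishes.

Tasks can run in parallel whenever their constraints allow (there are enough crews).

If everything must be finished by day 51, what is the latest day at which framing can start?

27

Electrical rough-in has no dependents, so it just needs to finish by day 51. Starting by 51 − 4 = day 47 achieves that.
Plumbing rough-in feeds into electrical rough-in (must start by day 47); so plumbing rough-in must finish by day 47 and therefore start by day 39.
Since plumbing rough-in (must start by day 39) depends on it, framing must finish by day 39. Backing off its 12-day duration gives a latest start of day 27.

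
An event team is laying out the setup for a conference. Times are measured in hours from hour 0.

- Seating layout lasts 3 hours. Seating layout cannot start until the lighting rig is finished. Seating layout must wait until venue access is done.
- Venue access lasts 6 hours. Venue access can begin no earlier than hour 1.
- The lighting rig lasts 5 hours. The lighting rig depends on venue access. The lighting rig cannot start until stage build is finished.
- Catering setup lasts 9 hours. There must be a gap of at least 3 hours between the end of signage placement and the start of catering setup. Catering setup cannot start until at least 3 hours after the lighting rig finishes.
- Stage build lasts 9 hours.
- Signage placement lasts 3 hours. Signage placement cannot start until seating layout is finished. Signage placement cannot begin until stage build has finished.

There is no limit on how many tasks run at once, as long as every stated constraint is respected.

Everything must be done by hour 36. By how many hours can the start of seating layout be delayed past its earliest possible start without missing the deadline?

4

Stage build can start immediately at hour 0; it finishes at hour 9.
After its own release at hour 1, venue access can start at hour 1 and finishes at hour 7.
The lighting rig has to wait for venue access (finishes hour 7); stage build (finishes hour 9). The latest of these is hour 9, so the lighting rig runs hour 9 to 9 + 5 = hour 14.
For seating layout: the lighting rig (finishes hour 14); venue access (finishes hour 7). Taking the maximum gives a start of hour 14, and it finishes at 14 + 3 = hour 17.

Working backward from the deadline:
To finish by hour 36, catering setup (duration 9) must start no later than hour 27.
Signage placement feeds into catering setup (must start by hour 27, minus 3-hour gap → hour 24); so signage placement must finish by hour 24 and therefore start by hour 21.
Seating layout has to be done before signage placement (must start by hour 21). That means finishing by hour 21, i.e. starting by 21 − 3 = hour 18.
So seating layout can start as early as hour 14 and as late as hour 18, giving 18 − 14 = 4 hours of slack.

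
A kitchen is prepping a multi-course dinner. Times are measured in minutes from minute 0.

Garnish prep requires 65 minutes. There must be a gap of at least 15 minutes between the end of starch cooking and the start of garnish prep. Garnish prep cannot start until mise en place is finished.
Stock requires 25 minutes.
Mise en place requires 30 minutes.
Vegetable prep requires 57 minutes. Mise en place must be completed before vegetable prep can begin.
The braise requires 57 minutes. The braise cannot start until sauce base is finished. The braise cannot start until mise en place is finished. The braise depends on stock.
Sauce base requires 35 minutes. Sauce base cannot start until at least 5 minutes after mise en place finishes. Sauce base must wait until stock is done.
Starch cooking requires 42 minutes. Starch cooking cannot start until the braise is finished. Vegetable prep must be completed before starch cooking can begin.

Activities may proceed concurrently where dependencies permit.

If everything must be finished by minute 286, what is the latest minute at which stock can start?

Garnish prep has no dependents, so it just needs to finish by minute 286. Starting by 286 − 65 = minute 221 achieves that.
Starch cooking feeds into garnish prep (must start by minute 221, minus 15-minute gap → minute 206); so starch cooking must finish by minute 206 and therefore start by minute 164.
Since starch cooking (must start by minute 164) depends on it, the braise must finish by minute 164. Backing off its 57-minute duration gives a latest start of minute 107.
Sauce base must finish before the braise (must start by minute 107). With a 35-minute duration, sauce base must start by 107 − 35 = minute 72.
Stock feeds sauce base (must start by minute 72); the braise (must start by minute 107). Taking the minimum, stock must finish by minute 72 and start by 72 − 25 = minute 47.

47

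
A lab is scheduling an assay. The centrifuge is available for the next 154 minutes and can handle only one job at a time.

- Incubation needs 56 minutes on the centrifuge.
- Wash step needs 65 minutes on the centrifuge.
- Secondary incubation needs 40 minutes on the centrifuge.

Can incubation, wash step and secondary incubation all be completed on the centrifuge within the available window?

No

Running back to back, the jobs need 56 + 65 + 40 = 161 minutes on the centrifuge.
Since 161 > 154, they cannot all fit.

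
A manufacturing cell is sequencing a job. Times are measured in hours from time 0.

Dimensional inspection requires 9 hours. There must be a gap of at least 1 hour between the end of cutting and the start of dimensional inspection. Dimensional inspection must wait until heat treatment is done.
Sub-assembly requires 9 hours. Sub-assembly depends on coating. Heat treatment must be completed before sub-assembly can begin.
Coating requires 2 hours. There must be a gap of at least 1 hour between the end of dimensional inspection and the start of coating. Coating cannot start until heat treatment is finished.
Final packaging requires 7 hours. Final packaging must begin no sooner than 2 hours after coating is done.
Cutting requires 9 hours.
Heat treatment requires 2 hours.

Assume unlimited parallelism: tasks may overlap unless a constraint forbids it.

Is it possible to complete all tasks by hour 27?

No

Heat treatment has no prerequisites, so it starts at hour 0 and finishes at hour 2.
Cutting can start immediately at hour 0; it finishes at hour 9.
Dimensional inspection needs all of cutting (finishes hour 9, plus 1-hour gap → hour 10); heat treatment (finishes hour 2). That puts its earliest start at hour 10; it finishes at 10 + 9 = hour 19.
Coating needs all of dimensional inspection (finishes hour 19, plus 1-hour gap → hour 20); heat treatment (finishes hour 2). That puts its earliest start at hour 20; it finishes at 20 + 2 = hour 22.
Final packaging waits on coating (finishes hour 22, plus 2-hour gap → hour 24), so it starts at hour 24 and finishes at 24 + 7 = hour 31.
Sub-assembly has to wait for coating (finishes hour 22); heat treatment (finishes hour 2). The latest of these is hour 22, so sub-assembly runs hour 22 to 22 + 9 = hour 31.
The earliest everything can be done is hour 31, which is after the deadline of 27, so it is not possible.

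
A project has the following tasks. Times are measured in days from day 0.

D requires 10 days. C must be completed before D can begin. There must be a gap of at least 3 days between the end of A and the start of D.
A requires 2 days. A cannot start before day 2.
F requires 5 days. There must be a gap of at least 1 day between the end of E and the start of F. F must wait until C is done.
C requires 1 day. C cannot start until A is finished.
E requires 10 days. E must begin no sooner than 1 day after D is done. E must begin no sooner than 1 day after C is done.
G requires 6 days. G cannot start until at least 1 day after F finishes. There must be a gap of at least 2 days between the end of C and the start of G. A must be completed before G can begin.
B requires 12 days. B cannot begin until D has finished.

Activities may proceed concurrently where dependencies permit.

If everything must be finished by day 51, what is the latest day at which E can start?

28

G must finish by day 51; it takes 6 days, so it must start by 51 − 6 = day 45.
F feeds into G (must start by day 45, minus 1-day gap → day 44); so F must finish by day 44 and therefore start by day 39.
E must finish before F (must start by day 39, minus 1-day gap → day 38). With a 10-day duration, E must start by 38 − 10 = day 28.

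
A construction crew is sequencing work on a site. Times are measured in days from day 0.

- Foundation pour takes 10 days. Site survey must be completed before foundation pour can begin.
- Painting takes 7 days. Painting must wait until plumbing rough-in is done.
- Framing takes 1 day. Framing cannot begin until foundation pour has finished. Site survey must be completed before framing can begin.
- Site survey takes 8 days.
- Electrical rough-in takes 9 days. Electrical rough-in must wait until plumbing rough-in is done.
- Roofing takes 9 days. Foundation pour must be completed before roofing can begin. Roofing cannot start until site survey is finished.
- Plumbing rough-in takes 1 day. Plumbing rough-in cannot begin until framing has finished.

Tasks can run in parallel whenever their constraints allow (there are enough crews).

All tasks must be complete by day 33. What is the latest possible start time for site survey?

Nothing follows electrical rough-in; the deadline of day 33 is its only limit. It must start by 33 − 9 = day 24.
Painting must finish by day 33; it takes 7 days, so it must start by 33 − 7 = day 26.
Plumbing rough-in feeds electrical rough-in (must start by day 24); painting (must start by day 26). Taking the minimum, plumbing rough-in must finish by day 24 and start by 24 − 1 = day 23.
Since plumbing rough-in (must start by day 23) depends on it, framing must finish by day 23. Backing off its 1-day duration gives a latest start of day 22.
To finish by day 33, roofing (duration 9) must start no later than day 24.
Foundation pour has several dependents: framing (must start by day 22); roofing (must start by day 24). The earliest of those limits is day 22, so foundation pour must start by 22 − 10 = day 12.
Site survey must finish in time for foundation pour (must start by day 12); framing (must start by day 22); roofing (must start by day 24). The tightest is day 12, so site survey must start by 12 − 8 = day 4.

4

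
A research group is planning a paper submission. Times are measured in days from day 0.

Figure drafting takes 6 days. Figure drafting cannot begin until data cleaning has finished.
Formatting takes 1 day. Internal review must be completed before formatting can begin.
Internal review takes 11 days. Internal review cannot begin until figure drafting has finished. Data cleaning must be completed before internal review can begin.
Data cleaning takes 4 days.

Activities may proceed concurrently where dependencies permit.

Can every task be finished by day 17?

No

Data cleaning has no prerequisites, so it starts at day 0 and finishes at day 4.
Figure drafting cannot begin until data cleaning (finishes day 4). It runs from day 4 to 4 + 6 = day 10.
For internal review: figure drafting (finishes day 10); data cleaning (finishes day 4). Taking the maximum gives a start of day 10, and it finishes at 10 + 11 = day 21.
Formatting waits on internal review (finishes day 21), so it starts at day 21 and finishes at 21 + 1 = day 22.
The earliest everything can be done is day 22, which is after the deadline of 17, so it is not possible.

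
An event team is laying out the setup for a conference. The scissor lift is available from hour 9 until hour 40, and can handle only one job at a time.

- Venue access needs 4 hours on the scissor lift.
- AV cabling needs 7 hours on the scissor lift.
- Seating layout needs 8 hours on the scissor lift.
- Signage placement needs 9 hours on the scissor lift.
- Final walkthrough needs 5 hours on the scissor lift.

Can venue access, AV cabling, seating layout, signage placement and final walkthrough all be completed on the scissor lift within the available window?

No

The scissor lift window is 40 − 9 = 31 hours.
Running back to back, the jobs need 4 + 7 + 8 + 9 + 5 = 33 hours on the scissor lift.
Since 33 > 31, they cannot all fit.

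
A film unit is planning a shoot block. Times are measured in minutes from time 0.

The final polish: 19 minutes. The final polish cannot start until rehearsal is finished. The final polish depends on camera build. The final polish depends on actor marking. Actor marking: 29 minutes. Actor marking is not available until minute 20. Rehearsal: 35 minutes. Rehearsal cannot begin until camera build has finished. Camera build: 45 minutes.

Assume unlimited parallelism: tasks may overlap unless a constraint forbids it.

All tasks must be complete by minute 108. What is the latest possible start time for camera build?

9

The final polish must finish by minute 108; it takes 19 minutes, so it must start by 108 − 19 = minute 89.
Rehearsal feeds into the final polish (must start by minute 89); so rehearsal must finish by minute 89 and therefore start by minute 54.
Camera build has several dependents: rehearsal (must start by minute 54); the final polish (must start by minute 89). The earliest of those limits is minute 54, so camera build must start by 54 − 45 = minute 9.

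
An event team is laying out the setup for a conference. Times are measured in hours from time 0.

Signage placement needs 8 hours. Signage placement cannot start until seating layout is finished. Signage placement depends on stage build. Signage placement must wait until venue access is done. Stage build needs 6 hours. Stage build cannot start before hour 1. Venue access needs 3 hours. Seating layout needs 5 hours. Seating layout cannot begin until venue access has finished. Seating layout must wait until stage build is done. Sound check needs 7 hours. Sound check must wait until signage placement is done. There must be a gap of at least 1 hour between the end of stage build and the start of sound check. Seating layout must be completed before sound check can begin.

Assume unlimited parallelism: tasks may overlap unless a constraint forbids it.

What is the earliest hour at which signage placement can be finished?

Stage build waits on its own release at hour 1, so it starts at hour 1 and finishes at 1 + 6 = hour 7.
Nothing blocks venue access, so it runs from hour 0 to hour 3.
For seating layout: venue access (finishes hour 3); stage build (finishes hour 7). Taking the maximum gives a start of hour 7, and it finishes at 7 + 5 = hour 12.
Signage placement needs all of seating layout (finishes hour 12); stage build (finishes hour 7); venue access (finishes hour 3). That puts its earliest start at hour 12; it finishes at 12 + 8 = hour 20.

20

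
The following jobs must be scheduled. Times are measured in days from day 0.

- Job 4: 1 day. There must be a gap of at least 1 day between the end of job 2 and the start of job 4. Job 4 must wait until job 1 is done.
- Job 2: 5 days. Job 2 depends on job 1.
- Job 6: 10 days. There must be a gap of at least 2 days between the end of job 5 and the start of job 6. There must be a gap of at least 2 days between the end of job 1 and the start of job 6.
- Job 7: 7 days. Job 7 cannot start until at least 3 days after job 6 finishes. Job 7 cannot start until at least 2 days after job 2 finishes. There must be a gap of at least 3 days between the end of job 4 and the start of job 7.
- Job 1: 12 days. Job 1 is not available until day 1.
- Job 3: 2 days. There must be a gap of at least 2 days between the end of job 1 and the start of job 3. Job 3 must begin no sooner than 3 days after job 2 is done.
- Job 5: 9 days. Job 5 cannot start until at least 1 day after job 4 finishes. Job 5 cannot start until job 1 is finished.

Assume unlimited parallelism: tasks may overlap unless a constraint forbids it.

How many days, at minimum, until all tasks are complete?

After its own release at day 1, job 1 can start at day 1 and finishes at day 13.
Job 2 waits on job 1 (finishes day 13), so it starts at day 13 and finishes at 13 + 5 = day 18.
Job 4 has to wait for job 2 (finishes day 18, plus 1-day gap → day 19); job 1 (finishes day 13). The latest of these is day 19, so job 4 runs day 19 to 19 + 1 = day 20.
Job 5 needs all of job 4 (finishes day 20, plus 1-day gap → day 21); job 1 (finishes day 13). That puts its earliest start at day 21; it finishes at 21 + 9 = day 30.
Job 6 needs all of job 5 (finishes day 30, plus 2-day gap → day 32); job 1 (finishes day 13, plus 2-day gap → day 15). That puts its earliest start at day 32; it finishes at 32 + 10 = day 42.
Job 7 needs all of job 6 (finishes day 42, plus 3-day gap → day 45); job 2 (finishes day 18, plus 2-day gap → day 20); job 4 (finishes day 20, plus 3-day gap → day 23). That puts its earliest start at day 45; it finishes at 45 + 7 = day 52.
For job 3: job 1 (finishes day 13, plus 2-day gap → day 15); job 2 (finishes day 18, plus 3-day gap → day 21). Taking the maximum gives a start of day 21, and it finishes at 21 + 2 = day 23.
All tasks are finished once the last one completes. Finish times: Job 1 at 13, Job 2 at 18, Job 3 at 23, Job 4 at 20, Job 5 at 30, Job 6 at 42, Job 7 at 52. The latest is day 52.

52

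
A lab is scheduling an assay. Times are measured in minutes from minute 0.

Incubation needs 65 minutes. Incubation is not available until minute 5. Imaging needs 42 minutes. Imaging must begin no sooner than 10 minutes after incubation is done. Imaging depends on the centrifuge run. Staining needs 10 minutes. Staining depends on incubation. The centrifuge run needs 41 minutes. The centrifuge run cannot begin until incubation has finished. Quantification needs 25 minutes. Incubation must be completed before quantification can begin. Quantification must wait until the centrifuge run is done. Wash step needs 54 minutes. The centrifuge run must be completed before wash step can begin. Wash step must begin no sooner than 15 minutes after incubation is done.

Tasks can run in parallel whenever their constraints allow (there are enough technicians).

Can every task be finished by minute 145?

No

Incubation cannot begin until its own release at minute 5. It runs from minute 5 to 5 + 65 = minute 70.
Staining cannot begin until incubation (finishes minute 70). It runs from minute 70 to 70 + 10 = minute 80.
The centrifuge run waits on incubation (finishes minute 70), so it starts at minute 70 and finishes at 70 + 41 = minute 111.
Quantification needs all of incubation (finishes minute 70); the centrifuge run (finishes minute 111). That puts its earliest start at minute 111; it finishes at 111 + 25 = minute 136.
For imaging: incubation (finishes minute 70, plus 10-minute gap → minute 80); the centrifuge run (finishes minute 111). Taking the maximum gives a start of minute 111, and it finishes at 111 + 42 = minute 153.
Wash step needs all of the centrifuge run (finishes minute 111); incubation (finishes minute 70, plus 15-minute gap → minute 85). That puts its earliest start at minute 111; it finishes at 111 + 54 = minute 165.
The earliest everything can be done is minute 165, which is after the deadline of 145, so it is not possible.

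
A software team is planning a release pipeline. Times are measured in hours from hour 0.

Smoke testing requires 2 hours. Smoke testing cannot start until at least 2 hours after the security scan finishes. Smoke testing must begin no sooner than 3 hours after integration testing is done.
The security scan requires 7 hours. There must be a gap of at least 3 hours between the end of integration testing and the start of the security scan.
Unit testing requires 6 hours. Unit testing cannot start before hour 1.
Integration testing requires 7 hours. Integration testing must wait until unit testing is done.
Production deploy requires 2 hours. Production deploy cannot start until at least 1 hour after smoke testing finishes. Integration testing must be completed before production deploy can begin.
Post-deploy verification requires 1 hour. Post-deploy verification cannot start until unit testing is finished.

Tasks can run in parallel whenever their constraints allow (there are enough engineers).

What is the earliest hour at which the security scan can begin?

After its own release at hour 1, unit testing can start at hour 1 and finishes at hour 7.
Integration testing waits on unit testing (finishes hour 7), so it starts at hour 7 and finishes at 7 + 7 = hour 14.
The security scan waits on integration testing (finishes hour 14, plus 3-hour gap → hour 17), so the earliest it can start is hour 17.

17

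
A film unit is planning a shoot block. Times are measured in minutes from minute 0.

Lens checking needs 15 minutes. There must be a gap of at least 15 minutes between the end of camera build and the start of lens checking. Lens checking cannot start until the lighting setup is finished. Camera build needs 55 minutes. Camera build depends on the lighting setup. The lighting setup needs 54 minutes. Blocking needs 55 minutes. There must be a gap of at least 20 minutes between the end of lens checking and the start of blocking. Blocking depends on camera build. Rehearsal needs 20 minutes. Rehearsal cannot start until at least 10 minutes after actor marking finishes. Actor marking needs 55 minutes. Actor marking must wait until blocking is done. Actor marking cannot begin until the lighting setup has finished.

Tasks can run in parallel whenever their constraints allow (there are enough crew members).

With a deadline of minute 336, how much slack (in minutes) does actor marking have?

The lighting setup has no prerequisites, so it starts at minute 0 and finishes at minute 54.
Camera build waits on the lighting setup (finishes minute 54), so it starts at minute 54 and finishes at 54 + 55 = minute 109.
Lens checking needs all of camera build (finishes minute 109, plus 15-minute gap → minute 124); the lighting setup (finishes minute 54). That puts its earliest start at minute 124; it finishes at 124 + 15 = minute 139.
Blocking cannot start until lens checking (finishes minute 139, plus 20-minute gap → minute 159); camera build (finishes minute 109). The controlling bound is minute 159, so blocking finishes at 159 + 55 = minute 214.
Actor marking has to wait for blocking (finishes minute 214); the lighting setup (finishes minute 54). The latest of these is minute 214, so actor marking runs minute 214 to 214 + 55 = minute 269.

Working backward from the deadline:
Rehearsal must finish by minute 336; it takes 20 minutes, so it must start by 336 − 20 = minute 316.
Actor marking feeds into rehearsal (must start by minute 316, minus 10-minute gap → minute 306); so actor marking must finish by minute 306 and therefore start by minute 251.
So actor marking can start as early as minute 214 and as late as minute 251, giving 251 − 214 = 37 minutes of slack.

37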